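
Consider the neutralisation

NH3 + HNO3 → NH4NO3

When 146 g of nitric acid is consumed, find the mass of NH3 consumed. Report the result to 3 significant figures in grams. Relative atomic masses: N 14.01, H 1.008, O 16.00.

39.5 g

M(HNO3) = 1.008 + 14.01 + 3(16.00) = 63.018 g/mol.
M(NH3) = 14.01 + 3(1.008) = 17.034 g/mol.
n(HNO3) = 146.0 g / 63.018 g/mol = 2.317 mol.
From the equation the HNO3:NH3 mole ratio is 1:1, so n(NH3) = 2.317 × 1/1 = 2.317 mol.
Mass of NH3 = 2.317 mol × 17.034 g/mol = 39.46 g.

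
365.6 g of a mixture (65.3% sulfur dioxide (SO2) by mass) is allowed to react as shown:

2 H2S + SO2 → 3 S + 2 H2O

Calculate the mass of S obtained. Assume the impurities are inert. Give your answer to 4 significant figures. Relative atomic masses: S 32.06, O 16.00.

Mass of pure SO2 = 365.6 g × 0.653 = 238.74 g.
M(SO2) = 32.06 + 2(16.00) = 64.06 g/mol.
M(S) = 32.06 g/mol.
n(SO2) = 238.74 g / 64.06 g/mol = 3.7268 mol.
From the equation the SO2:S mole ratio is 1:3, so n(S) = 3.7268 × 3/1 = 11.180 mol.
Mass of S = 11.180 mol × 32.06 g/mol = 358.44 g.

358.4 g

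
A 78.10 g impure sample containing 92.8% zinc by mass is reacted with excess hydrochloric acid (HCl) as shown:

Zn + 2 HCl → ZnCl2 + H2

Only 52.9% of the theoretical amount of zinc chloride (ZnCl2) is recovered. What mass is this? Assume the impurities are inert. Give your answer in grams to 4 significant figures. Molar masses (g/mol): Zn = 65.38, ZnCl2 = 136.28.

79.92 g

Pure Zn available = 78.10 g × 0.928 = 72.477 g.
n(Zn) = 72.477 g / 65.38 g/mol = 1.1085 mol.
From the equation the Zn:ZnCl2 mole ratio is 1:1, so n(ZnCl2) = 1.1085 × 1/1 = 1.1085 mol.
Mass of ZnCl2 = 1.1085 mol × 136.28 g/mol = 151.07 g.
Actual mass collected = 151.07 g × 0.529 = 79.918 g.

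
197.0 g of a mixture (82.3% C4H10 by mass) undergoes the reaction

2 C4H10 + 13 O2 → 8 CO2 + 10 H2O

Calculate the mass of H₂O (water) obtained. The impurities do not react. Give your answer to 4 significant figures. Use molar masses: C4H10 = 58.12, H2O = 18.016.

251.3 g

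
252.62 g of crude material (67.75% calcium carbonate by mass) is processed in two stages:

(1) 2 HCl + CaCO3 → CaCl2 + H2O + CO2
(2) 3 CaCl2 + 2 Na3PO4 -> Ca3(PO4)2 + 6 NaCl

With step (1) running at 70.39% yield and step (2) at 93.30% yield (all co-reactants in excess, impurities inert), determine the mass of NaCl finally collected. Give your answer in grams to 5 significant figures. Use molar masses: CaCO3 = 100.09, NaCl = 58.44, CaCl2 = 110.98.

131.26 g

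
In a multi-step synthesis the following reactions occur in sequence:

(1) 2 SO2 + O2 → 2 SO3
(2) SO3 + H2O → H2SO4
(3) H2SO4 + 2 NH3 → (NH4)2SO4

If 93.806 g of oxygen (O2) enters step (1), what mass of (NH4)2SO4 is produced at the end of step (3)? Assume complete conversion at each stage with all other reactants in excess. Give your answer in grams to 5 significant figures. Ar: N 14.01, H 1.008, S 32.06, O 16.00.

774.74 g

M(O2) = 2(16.00) = 32.00 g/mol.
M((NH4)2SO4) = 2(14.01) + 8(1.008) + 32.06 + 4(16.00) = 132.144 g/mol.
n(O2) = 93.806 / 32.00 = 2.93144 mol.
Reaction (1): O2→SO3 ratio 1:2 ⇒ n(SO3) = 5.86287 mol.
Reaction (2): SO3→H2SO4 ratio 1:1 ⇒ n(H2SO4) = 5.86287 mol.
Reaction (3): H2SO4→(NH4)2SO4 ratio 1:1 ⇒ n((NH4)2SO4) = 5.86287 mol.
Mass of (NH4)2SO4 = 5.86287 × 132.144 = 774.744 g.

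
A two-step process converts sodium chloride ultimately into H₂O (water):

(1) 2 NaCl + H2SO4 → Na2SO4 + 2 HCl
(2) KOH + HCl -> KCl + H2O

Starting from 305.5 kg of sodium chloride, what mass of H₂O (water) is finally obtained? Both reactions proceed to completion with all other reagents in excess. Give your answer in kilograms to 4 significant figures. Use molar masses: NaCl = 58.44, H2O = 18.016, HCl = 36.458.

305.5 kg = 305500 g.
n(NaCl) = 305500 / 58.44 = 5227.6 mol.
Step 1 gives a 2:2 ratio of NaCl to HCl, so n(HCl) = 5227.6 mol.
In step 2 the HCl:H2O ratio is 1:1, so n(H2O) = 5227.6 mol.
Mass of H2O = 5227.6 × 18.016 = 94180 g = 94.18 kg.

94.18 kg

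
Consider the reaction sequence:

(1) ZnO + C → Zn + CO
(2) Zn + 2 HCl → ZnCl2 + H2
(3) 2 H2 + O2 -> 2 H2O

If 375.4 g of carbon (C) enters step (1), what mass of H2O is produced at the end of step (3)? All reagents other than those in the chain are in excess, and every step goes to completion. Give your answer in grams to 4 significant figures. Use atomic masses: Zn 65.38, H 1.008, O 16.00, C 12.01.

M(C) = 12.01 g/mol.
M(H2O) = 2(1.008) + 16.00 = 18.016 g/mol.
n(C) = 375.4 / 12.01 = 31.257 mol.
Reaction (1): C→Zn ratio 1:1 ⇒ n(Zn) = 31.257 mol.
Reaction (2): Zn→H2 ratio 1:1 ⇒ n(H2) = 31.257 mol.
Reaction (3): H2→H2O ratio 2:2 ⇒ n(H2O) = 31.257 mol.
Mass of H2O = 31.257 × 18.016 = 563.13 g.

563.1 g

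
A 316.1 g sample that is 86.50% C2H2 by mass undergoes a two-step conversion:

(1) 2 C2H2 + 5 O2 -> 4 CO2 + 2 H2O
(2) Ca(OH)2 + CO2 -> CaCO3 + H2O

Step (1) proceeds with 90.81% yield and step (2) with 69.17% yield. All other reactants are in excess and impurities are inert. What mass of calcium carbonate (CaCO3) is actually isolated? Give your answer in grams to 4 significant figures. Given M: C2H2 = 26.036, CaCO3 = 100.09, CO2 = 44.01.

Pure C2H2 = 316.1 × 0.8650 = 273.43 g.
n(C2H2) = 273.43 / 26.036 = 10.502 mol.
Step 1 (C2H2:CO2 = 2:4): theoretical n(CO2) = 21.004 mol; at 90.81% yield, n(CO2) = 19.073 mol.
Step 2 (CO2:CaCO3 = 1:1): theoretical n(CaCO3) = 19.073 mol, so theoretical mass = 19.073 × 100.09 = 1909.1 g.
At 69.17% yield, actual mass of CaCO3 = 1909.1 × 0.6917 = 1320.5 g.

1321 g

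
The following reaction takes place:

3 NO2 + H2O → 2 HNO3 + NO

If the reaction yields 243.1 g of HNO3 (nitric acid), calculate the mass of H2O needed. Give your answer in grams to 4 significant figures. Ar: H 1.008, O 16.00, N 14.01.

M(HNO3) = 1.008 + 14.01 + 3(16.00) = 63.018 g/mol.
M(H2O) = 2(1.008) + 16.00 = 18.016 g/mol.
n(HNO3) = 243.10 g / 63.018 g/mol = 3.8576 mol.
From the equation the HNO3:H2O mole ratio is 2:1, so n(H2O) = 3.8576 × 1/2 = 1.9288 mol.
Mass of H2O = 1.9288 mol × 18.016 g/mol = 34.750 g.

34.75 g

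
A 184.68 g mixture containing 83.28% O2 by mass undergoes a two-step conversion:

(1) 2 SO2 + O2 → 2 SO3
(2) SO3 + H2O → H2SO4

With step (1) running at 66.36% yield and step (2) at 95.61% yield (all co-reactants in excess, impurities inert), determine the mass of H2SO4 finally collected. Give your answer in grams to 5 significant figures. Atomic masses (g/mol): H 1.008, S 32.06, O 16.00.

598.15 g

Pure O2 = 184.68 × 0.8328 = 153.802 g.
M(O2) = 2(16.00) = 32.00 g/mol.
M(H2SO4) = 2(1.008) + 32.06 + 4(16.00) = 98.076 g/mol.
n(O2) = 153.802 / 32.00 = 4.80630 mol.
Step 1 (O2:SO3 = 1:2): theoretical n(SO3) = 9.61259 mol; at 66.36% yield, n(SO3) = 6.37892 mol.
Step 2 (SO3:H2SO4 = 1:1): theoretical n(H2SO4) = 6.37892 mol, so theoretical mass = 6.37892 × 98.076 = 625.619 g.
At 95.61% yield, actual mass of H2SO4 = 625.619 × 0.9561 = 598.154 g.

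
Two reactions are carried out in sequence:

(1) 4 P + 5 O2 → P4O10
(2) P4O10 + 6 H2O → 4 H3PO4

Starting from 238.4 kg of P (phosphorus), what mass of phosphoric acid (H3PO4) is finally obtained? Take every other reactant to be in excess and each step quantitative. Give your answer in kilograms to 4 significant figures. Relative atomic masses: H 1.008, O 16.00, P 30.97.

754.3 kg

M(P) = 30.97 g/mol.
M(H3PO4) = 3(1.008) + 30.97 + 4(16.00) = 97.994 g/mol.
238.4 kg = 238400 g.
n(P) = 238400 / 30.97 = 7697.8 mol.
Step 1 gives a 4:1 ratio of P to P4O10, so n(P4O10) = 1924.4 mol.
In step 2 the P4O10:H3PO4 ratio is 1:4, so n(H3PO4) = 7697.8 mol.
Mass of H3PO4 = 7697.8 × 97.994 = 754340 g = 754.3 kg.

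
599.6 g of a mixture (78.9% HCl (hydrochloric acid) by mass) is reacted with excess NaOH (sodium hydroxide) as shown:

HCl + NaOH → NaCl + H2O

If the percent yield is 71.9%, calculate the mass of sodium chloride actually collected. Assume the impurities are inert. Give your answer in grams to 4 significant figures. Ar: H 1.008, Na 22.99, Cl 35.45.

Pure HCl available = 599.6 g × 0.789 = 473.08 g.
M(HCl) = 1.008 + 35.45 = 36.458 g/mol.
M(NaCl) = 22.99 + 35.45 = 58.44 g/mol.
n(HCl) = 473.08 g / 36.458 g/mol = 12.976 mol.
From the equation the HCl:NaCl mole ratio is 1:1, so n(NaCl) = 12.976 × 1/1 = 12.976 mol.
Mass of NaCl = 12.976 mol × 58.44 g/mol = 758.33 g.
Actual mass collected = 758.33 g × 0.719 = 545.24 g.

545.2 g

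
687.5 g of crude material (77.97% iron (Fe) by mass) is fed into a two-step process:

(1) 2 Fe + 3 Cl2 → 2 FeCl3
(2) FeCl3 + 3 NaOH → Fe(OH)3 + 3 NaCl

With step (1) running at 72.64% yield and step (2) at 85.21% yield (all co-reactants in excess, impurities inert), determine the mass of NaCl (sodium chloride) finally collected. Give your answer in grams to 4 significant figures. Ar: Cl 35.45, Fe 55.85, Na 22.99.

Pure Fe = 687.5 × 0.7797 = 536.04 g.
M(Fe) = 55.85 g/mol.
M(NaCl) = 22.99 + 35.45 = 58.44 g/mol.
n(Fe) = 536.04 / 55.85 = 9.5979 mol.
Step 1 (Fe:FeCl3 = 2:2): theoretical n(FeCl3) = 9.5979 mol; at 72.64% yield, n(FeCl3) = 6.9719 mol.
Step 2 (FeCl3:NaCl = 1:3): theoretical n(NaCl) = 20.916 mol, so theoretical mass = 20.916 × 58.44 = 1222.3 g.
At 85.21% yield, actual mass of NaCl = 1222.3 × 0.8521 = 1041.5 g.

1042 g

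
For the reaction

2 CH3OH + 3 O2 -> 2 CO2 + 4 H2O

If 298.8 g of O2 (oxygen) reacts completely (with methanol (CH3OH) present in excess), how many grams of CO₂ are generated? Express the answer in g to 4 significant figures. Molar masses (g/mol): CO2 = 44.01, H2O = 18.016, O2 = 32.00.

n(O2) = 298.80 g / 32.00 g/mol = 9.3375 mol.
From the equation the O2:CO2 mole ratio is 3:2, so n(CO2) = 9.3375 × 2/3 = 6.2250 mol.
Mass of CO2 = 6.2250 mol × 44.01 g/mol = 273.96 g.

274.0 g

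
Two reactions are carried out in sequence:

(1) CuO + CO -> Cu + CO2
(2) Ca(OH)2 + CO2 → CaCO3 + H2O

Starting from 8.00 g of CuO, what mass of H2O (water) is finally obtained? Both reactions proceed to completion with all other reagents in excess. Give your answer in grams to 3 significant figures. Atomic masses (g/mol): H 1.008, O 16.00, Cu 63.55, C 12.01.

1.81 g

M(CuO) = 63.55 + 16.00 = 79.55 g/mol.
M(H2O) = 2(1.008) + 16.00 = 18.016 g/mol.
n(CuO) = 8.000 / 79.55 = 0.1006 mol.
Step 1 gives a 1:1 ratio of CuO to CO2, so n(CO2) = 0.1006 mol.
In step 2 the CO2:H2O ratio is 1:1, so n(H2O) = 0.1006 mol.
Mass of H2O = 0.1006 × 18.016 = 1.812 g.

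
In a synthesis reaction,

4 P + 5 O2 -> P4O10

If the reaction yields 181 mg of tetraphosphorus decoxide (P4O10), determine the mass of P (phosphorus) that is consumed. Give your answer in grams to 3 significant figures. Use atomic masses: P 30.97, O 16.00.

M(P4O10) = 4(30.97) + 10(16.00) = 283.88 g/mol.
M(P) = 30.97 g/mol.
Convert: 181 mg = 0.1810 g.
n(P4O10) = 0.1810 g / 283.88 g/mol = 0.0006376 mol.
From the equation the P4O10:P mole ratio is 1:4, so n(P) = 0.0006376 × 4/1 = 0.002550 mol.
Mass of P = 0.002550 mol × 30.97 g/mol = 0.07899 g.

0.0790 g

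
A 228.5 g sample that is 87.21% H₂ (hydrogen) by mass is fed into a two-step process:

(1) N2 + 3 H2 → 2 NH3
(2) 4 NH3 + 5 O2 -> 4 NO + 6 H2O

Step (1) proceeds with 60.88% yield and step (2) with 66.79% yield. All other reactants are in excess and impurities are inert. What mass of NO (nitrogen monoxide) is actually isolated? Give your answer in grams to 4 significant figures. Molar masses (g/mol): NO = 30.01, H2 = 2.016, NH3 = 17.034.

Pure H2 = 228.5 × 0.8721 = 199.27 g.
n(H2) = 199.27 / 2.016 = 98.847 mol.
Step 1 (H2:NH3 = 3:2): theoretical n(NH3) = 65.898 mol; at 60.88% yield, n(NH3) = 40.119 mol.
Step 2 (NH3:NO = 4:4): theoretical n(NO) = 40.119 mol, so theoretical mass = 40.119 × 30.01 = 1204.0 g.
At 66.79% yield, actual mass of NO = 1204.0 × 0.6679 = 804.12 g.

804.1 g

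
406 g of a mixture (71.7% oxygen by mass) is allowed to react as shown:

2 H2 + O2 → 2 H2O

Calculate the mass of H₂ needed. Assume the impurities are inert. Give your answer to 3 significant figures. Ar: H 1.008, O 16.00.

Mass of pure O2 = 406 g × 0.717 = 291.1 g.
M(O2) = 2(16.00) = 32.00 g/mol.
M(H2) = 2(1.008) = 2.016 g/mol.
n(O2) = 291.1 g / 32.00 g/mol = 9.097 mol.
From the equation the O2:H2 mole ratio is 1:2, so n(H2) = 9.097 × 2/1 = 18.19 mol.
Mass of H2 = 18.19 mol × 2.016 g/mol = 36.68 g.

36.7 g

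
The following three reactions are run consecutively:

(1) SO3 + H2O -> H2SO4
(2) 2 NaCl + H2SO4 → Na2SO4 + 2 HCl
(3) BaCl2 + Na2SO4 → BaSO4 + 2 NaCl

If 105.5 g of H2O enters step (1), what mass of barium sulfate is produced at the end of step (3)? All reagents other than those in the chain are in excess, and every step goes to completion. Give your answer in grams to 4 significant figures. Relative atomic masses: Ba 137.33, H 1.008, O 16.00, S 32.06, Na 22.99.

M(H2O) = 2(1.008) + 16.00 = 18.016 g/mol.
M(BaSO4) = 137.33 + 32.06 + 4(16.00) = 233.39 g/mol.
n(H2O) = 105.5 / 18.016 = 5.8559 mol.
Reaction (1): H2O→H2SO4 ratio 1:1 ⇒ n(H2SO4) = 5.8559 mol.
Reaction (2): H2SO4→Na2SO4 ratio 1:1 ⇒ n(Na2SO4) = 5.8559 mol.
Reaction (3): Na2SO4→BaSO4 ratio 1:1 ⇒ n(BaSO4) = 5.8559 mol.
Mass of BaSO4 = 5.8559 × 233.39 = 1366.7 g.

1367 g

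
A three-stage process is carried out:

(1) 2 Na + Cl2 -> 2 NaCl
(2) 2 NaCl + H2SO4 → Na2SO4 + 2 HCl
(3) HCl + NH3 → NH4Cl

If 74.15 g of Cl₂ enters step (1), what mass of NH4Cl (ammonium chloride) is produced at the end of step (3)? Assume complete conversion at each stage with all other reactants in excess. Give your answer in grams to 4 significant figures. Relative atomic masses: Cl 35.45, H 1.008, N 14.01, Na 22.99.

111.9 g

M(Cl2) = 2(35.45) = 70.90 g/mol.
M(NH4Cl) = 14.01 + 4(1.008) + 35.45 = 53.492 g/mol.
n(Cl2) = 74.15 / 70.90 = 1.0458 mol.
Reaction (1): Cl2→NaCl ratio 1:2 ⇒ n(NaCl) = 2.0917 mol.
Reaction (2): NaCl→HCl ratio 2:2 ⇒ n(HCl) = 2.0917 mol.
Reaction (3): HCl→NH4Cl ratio 1:1 ⇒ n(NH4Cl) = 2.0917 mol.
Mass of NH4Cl = 2.0917 × 53.492 = 111.89 g.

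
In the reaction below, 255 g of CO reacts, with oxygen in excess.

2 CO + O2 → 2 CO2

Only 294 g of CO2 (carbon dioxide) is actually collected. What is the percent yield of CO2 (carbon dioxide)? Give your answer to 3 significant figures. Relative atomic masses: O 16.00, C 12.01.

73.4 %

M(CO) = 12.01 + 16.00 = 28.01 g/mol.
M(CO2) = 12.01 + 2(16.00) = 44.01 g/mol.
n(CO) = 255.0 g / 28.01 g/mol = 9.104 mol.
From the equation the CO:CO2 mole ratio is 2:2, so n(CO2) = 9.104 × 2/2 = 9.104 mol.
Mass of CO2 = 9.104 mol × 44.01 g/mol = 400.7 g.
This is the theoretical yield. Percent yield = 294 g / 400.7 g × 100% = 73.38%.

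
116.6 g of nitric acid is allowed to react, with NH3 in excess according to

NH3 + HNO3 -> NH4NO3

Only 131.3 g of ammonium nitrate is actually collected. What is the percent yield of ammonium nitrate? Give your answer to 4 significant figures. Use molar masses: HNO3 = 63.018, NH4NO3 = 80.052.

88.65 %

n(HNO3) = 116.60 g / 63.018 g/mol = 1.8503 mol.
From the equation the HNO3:NH4NO3 mole ratio is 1:1, so n(NH4NO3) = 1.8503 × 1/1 = 1.8503 mol.
Mass of NH4NO3 = 1.8503 mol × 80.052 g/mol = 148.12 g.
This is the theoretical yield. Percent yield = 131.3 g / 148.12 g × 100% = 88.646%.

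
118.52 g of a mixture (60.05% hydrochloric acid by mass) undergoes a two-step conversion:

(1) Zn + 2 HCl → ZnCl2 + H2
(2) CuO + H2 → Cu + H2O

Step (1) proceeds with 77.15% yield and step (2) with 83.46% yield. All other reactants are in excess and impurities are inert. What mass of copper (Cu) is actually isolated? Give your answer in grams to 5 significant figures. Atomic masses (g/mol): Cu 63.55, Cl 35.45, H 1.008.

Pure HCl = 118.52 × 0.6005 = 71.1713 g.
M(HCl) = 1.008 + 35.45 = 36.458 g/mol.
M(Cu) = 63.55 g/mol.
n(HCl) = 71.1713 / 36.458 = 1.95214 mol.
Step 1 (HCl:H2 = 2:1): theoretical n(H2) = 0.976072 mol; at 77.15% yield, n(H2) = 0.753039 mol.
Step 2 (H2:Cu = 1:1): theoretical n(Cu) = 0.753039 mol, so theoretical mass = 0.753039 × 63.55 = 47.8557 g.
At 83.46% yield, actual mass of Cu = 47.8557 × 0.8346 = 39.9403 g.

39.940 g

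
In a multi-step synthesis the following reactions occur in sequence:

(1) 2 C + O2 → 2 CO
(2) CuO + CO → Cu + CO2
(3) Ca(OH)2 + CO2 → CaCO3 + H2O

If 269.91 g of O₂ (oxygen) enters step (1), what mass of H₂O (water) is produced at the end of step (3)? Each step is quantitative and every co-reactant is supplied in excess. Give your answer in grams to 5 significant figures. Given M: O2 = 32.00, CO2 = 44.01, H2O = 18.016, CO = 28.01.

303.92 g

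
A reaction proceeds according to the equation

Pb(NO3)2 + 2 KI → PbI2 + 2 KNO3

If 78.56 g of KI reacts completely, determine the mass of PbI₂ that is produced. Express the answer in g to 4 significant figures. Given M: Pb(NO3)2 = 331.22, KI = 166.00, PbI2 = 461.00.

109.1 g

n(KI) = 78.560 g / 166.00 g/mol = 0.47325 mol.
From the equation the KI:PbI2 mole ratio is 2:1, so n(PbI2) = 0.47325 × 1/2 = 0.23663 mol.
Mass of PbI2 = 0.23663 mol × 461.00 g/mol = 109.08 g.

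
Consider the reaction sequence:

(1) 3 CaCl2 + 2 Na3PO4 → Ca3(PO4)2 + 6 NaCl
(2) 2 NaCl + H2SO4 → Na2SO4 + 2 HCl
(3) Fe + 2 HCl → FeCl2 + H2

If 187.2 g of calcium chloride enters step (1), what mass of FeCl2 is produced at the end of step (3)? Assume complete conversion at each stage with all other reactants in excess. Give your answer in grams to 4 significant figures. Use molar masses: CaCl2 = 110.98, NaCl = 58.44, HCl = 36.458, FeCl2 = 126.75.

n(CaCl2) = 187.2 / 110.98 = 1.6868 mol.
Reaction (1): CaCl2→NaCl ratio 3:6 ⇒ n(NaCl) = 3.3736 mol.
Reaction (2): NaCl→HCl ratio 2:2 ⇒ n(HCl) = 3.3736 mol.
Reaction (3): HCl→FeCl2 ratio 2:1 ⇒ n(FeCl2) = 1.6868 mol.
Mass of FeCl2 = 1.6868 × 126.75 = 213.80 g.

213.8 g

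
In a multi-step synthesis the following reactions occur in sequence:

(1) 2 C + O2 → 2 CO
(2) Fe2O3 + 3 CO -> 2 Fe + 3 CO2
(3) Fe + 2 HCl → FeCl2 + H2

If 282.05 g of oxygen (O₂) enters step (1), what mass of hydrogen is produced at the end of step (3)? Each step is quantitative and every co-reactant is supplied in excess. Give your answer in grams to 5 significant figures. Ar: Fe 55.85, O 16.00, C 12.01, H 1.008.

23.692 g

M(O2) = 2(16.00) = 32.00 g/mol.
M(H2) = 2(1.008) = 2.016 g/mol.
n(O2) = 282.05 / 32.00 = 8.81406 mol.
Reaction (1): O2→CO ratio 1:2 ⇒ n(CO) = 17.6281 mol.
Reaction (2): CO→Fe ratio 3:2 ⇒ n(Fe) = 11.7521 mol.
Reaction (3): Fe→H2 ratio 1:1 ⇒ n(H2) = 11.7521 mol.
Mass of H2 = 11.7521 × 2.016 = 23.6922 g.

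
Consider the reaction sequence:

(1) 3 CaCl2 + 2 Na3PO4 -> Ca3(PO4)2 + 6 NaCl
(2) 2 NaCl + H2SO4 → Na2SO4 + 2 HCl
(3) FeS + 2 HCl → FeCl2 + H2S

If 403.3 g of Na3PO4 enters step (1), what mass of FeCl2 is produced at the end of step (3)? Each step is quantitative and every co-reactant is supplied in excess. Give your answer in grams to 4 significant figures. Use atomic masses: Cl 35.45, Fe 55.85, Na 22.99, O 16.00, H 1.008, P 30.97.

467.7 g

M(Na3PO4) = 3(22.99) + 30.97 + 4(16.00) = 163.94 g/mol.
M(FeCl2) = 55.85 + 2(35.45) = 126.75 g/mol.
n(Na3PO4) = 403.3 / 163.94 = 2.4600 mol.
Reaction (1): Na3PO4→NaCl ratio 2:6 ⇒ n(NaCl) = 7.3801 mol.
Reaction (2): NaCl→HCl ratio 2:2 ⇒ n(HCl) = 7.3801 mol.
Reaction (3): HCl→FeCl2 ratio 2:1 ⇒ n(FeCl2) = 3.6901 mol.
Mass of FeCl2 = 3.6901 × 126.75 = 467.72 g.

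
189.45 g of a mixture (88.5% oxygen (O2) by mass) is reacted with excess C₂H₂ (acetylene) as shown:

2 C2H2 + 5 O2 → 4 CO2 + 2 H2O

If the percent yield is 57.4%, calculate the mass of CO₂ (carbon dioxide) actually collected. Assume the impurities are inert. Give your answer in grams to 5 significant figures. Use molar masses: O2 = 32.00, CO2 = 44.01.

105.89 g

Pure O2 available = 189.45 g × 0.885 = 167.663 g.
n(O2) = 167.663 g / 32.00 g/mol = 5.23948 mol.
From the equation the O2:CO2 mole ratio is 5:4, so n(CO2) = 5.23948 × 4/5 = 4.19158 mol.
Mass of CO2 = 4.19158 mol × 44.01 g/mol = 184.471 g.
Actual mass collected = 184.471 g × 0.574 = 105.887 g.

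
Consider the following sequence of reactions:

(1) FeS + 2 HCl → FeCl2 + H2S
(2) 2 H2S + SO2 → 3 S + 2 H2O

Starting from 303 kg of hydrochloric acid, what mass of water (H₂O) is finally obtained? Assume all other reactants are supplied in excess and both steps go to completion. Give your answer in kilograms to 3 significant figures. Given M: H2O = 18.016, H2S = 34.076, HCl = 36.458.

303 kg = 303000 g.
n(HCl) = 303000 / 36.458 = 8311 mol.
Step 1 gives a 2:1 ratio of HCl to H2S, so n(H2S) = 4155 mol.
In step 2 the H2S:H2O ratio is 2:2, so n(H2O) = 4155 mol.
Mass of H2O = 4155 × 18.016 = 74860 g = 74.9 kg.

74.9 kg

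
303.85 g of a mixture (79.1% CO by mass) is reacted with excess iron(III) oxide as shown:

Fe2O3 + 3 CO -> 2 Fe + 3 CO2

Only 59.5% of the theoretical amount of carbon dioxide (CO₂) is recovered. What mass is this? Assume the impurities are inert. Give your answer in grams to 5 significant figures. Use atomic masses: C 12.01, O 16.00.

224.69 g

Pure CO available = 303.85 g × 0.791 = 240.345 g.
M(CO) = 12.01 + 16.00 = 28.01 g/mol.
M(CO2) = 12.01 + 2(16.00) = 44.01 g/mol.
n(CO) = 240.345 g / 28.01 g/mol = 8.58070 mol.
From the equation the CO:CO2 mole ratio is 3:3, so n(CO2) = 8.58070 × 3/3 = 8.58070 mol.
Mass of CO2 = 8.58070 mol × 44.01 g/mol = 377.637 g.
Actual mass collected = 377.637 g × 0.595 = 224.694 g.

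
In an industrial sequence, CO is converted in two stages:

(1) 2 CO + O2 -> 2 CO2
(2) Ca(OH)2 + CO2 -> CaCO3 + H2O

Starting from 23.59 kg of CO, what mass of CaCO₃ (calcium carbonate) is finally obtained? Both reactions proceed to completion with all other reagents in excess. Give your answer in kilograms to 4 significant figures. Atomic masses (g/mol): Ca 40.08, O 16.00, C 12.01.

84.30 kg

M(CO) = 12.01 + 16.00 = 28.01 g/mol.
M(CaCO3) = 40.08 + 12.01 + 3(16.00) = 100.09 g/mol.
23.59 kg = 23590 g.
n(CO) = 23590 / 28.01 = 842.20 mol.
Step 1 gives a 2:2 ratio of CO to CO2, so n(CO2) = 842.20 mol.
In step 2 the CO2:CaCO3 ratio is 1:1, so n(CaCO3) = 842.20 mol.
Mass of CaCO3 = 842.20 × 100.09 = 84296 g = 84.30 kg.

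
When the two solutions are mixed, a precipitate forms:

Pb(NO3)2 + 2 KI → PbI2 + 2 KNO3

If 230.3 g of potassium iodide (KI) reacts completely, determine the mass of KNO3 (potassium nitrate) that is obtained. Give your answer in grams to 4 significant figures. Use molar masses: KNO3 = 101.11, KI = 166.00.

n(KI) = 230.30 g / 166.00 g/mol = 1.3873 mol.
From the equation the KI:KNO3 mole ratio is 2:2, so n(KNO3) = 1.3873 × 2/2 = 1.3873 mol.
Mass of KNO3 = 1.3873 mol × 101.11 g/mol = 140.27 g.

140.3 g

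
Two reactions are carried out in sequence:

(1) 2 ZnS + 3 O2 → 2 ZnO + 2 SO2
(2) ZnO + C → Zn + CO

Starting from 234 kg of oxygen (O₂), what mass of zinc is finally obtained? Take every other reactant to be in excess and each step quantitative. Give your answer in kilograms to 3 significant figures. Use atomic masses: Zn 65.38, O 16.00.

319 kg

M(O2) = 2(16.00) = 32.00 g/mol.
M(Zn) = 65.38 g/mol.
234 kg = 234000 g.
n(O2) = 234000 / 32.00 = 7312 mol.
Step 1 gives a 3:2 ratio of O2 to ZnO, so n(ZnO) = 4875 mol.
In step 2 the ZnO:Zn ratio is 1:1, so n(Zn) = 4875 mol.
Mass of Zn = 4875 × 65.38 = 318700 g = 319 kg.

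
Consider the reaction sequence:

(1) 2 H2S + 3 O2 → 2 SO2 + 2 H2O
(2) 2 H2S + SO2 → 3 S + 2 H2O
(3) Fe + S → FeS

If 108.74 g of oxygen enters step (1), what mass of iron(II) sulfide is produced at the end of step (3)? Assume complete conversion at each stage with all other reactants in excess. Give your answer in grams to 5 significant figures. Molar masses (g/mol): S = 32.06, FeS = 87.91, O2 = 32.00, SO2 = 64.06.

n(O2) = 108.74 / 32.00 = 3.39812 mol.
Reaction (1): O2→SO2 ratio 3:2 ⇒ n(SO2) = 2.26542 mol.
Reaction (2): SO2→S ratio 1:3 ⇒ n(S) = 6.79625 mol.
Reaction (3): S→FeS ratio 1:1 ⇒ n(FeS) = 6.79625 mol.
Mass of FeS = 6.79625 × 87.91 = 597.458 g.

597.46 g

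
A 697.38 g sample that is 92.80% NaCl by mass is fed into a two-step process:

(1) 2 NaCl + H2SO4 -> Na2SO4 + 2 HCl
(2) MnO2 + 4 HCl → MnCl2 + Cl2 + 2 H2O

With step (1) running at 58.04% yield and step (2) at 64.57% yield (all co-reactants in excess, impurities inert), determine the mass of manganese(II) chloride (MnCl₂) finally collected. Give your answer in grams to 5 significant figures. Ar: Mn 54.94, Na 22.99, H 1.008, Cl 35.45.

130.56 g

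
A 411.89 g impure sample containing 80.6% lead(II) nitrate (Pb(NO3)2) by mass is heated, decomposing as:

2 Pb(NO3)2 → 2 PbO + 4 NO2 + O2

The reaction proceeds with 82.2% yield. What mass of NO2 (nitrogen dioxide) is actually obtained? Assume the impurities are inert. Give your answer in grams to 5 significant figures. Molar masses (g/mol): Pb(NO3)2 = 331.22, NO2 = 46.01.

Pure Pb(NO3)2 available = 411.89 g × 0.806 = 331.983 g.
n(Pb(NO3)2) = 331.983 g / 331.22 g/mol = 1.00230 mol.
From the equation the Pb(NO3)2:NO2 mole ratio is 2:4, so n(NO2) = 1.00230 × 4/2 = 2.00461 mol.
Mass of NO2 = 2.00461 mol × 46.01 g/mol = 92.2321 g.
Actual mass collected = 92.2321 g × 0.822 = 75.8148 g.

75.815 g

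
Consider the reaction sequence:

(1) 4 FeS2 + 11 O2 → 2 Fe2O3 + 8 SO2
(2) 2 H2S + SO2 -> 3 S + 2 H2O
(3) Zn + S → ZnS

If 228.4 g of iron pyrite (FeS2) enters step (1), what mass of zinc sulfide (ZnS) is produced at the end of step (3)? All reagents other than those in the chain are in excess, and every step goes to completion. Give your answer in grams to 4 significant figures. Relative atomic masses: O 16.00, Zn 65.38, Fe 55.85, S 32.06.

M(FeS2) = 55.85 + 2(32.06) = 119.97 g/mol.
M(ZnS) = 65.38 + 32.06 = 97.44 g/mol.
n(FeS2) = 228.4 / 119.97 = 1.9038 mol.
Reaction (1): FeS2→SO2 ratio 4:8 ⇒ n(SO2) = 3.8076 mol.
Reaction (2): SO2→S ratio 1:3 ⇒ n(S) = 11.423 mol.
Reaction (3): S→ZnS ratio 1:1 ⇒ n(ZnS) = 11.423 mol.
Mass of ZnS = 11.423 × 97.44 = 1113.0 g.

1113 g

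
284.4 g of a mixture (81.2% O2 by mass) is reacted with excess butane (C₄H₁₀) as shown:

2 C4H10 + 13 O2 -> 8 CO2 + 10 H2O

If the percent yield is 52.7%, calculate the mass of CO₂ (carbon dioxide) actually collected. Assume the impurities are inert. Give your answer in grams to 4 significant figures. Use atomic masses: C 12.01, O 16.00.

Pure O2 available = 284.4 g × 0.812 = 230.93 g.
M(O2) = 2(16.00) = 32.00 g/mol.
M(CO2) = 12.01 + 2(16.00) = 44.01 g/mol.
n(O2) = 230.93 g / 32.00 g/mol = 7.2166 mol.
From the equation the O2:CO2 mole ratio is 13:8, so n(CO2) = 7.2166 × 8/13 = 4.4410 mol.
Mass of CO2 = 4.4410 mol × 44.01 g/mol = 195.45 g.
Actual mass collected = 195.45 g × 0.527 = 103.00 g.

103.0 g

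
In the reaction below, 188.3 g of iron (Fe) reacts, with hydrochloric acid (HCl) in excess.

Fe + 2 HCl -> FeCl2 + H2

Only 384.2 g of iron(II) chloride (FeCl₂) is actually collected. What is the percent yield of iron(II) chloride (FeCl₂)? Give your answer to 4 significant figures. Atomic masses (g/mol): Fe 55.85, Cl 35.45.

89.90 %

M(Fe) = 55.85 g/mol.
M(FeCl2) = 55.85 + 2(35.45) = 126.75 g/mol.
n(Fe) = 188.30 g / 55.85 g/mol = 3.3715 mol.
From the equation the Fe:FeCl2 mole ratio is 1:1, so n(FeCl2) = 3.3715 × 1/1 = 3.3715 mol.
Mass of FeCl2 = 3.3715 mol × 126.75 g/mol = 427.34 g.
This is the theoretical yield. Percent yield = 384.2 g / 427.34 g × 100% = 89.905%.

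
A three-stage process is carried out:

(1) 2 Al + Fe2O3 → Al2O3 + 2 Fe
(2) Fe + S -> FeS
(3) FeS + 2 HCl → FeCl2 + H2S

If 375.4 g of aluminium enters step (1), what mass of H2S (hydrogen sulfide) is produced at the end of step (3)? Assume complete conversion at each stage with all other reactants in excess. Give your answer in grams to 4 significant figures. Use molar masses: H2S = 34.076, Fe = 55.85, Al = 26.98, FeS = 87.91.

474.1 g

n(Al) = 375.4 / 26.98 = 13.914 mol.
Reaction (1): Al→Fe ratio 2:2 ⇒ n(Fe) = 13.914 mol.
Reaction (2): Fe→FeS ratio 1:1 ⇒ n(FeS) = 13.914 mol.
Reaction (3): FeS→H2S ratio 1:1 ⇒ n(H2S) = 13.914 mol.
Mass of H2S = 13.914 × 34.076 = 474.13 g.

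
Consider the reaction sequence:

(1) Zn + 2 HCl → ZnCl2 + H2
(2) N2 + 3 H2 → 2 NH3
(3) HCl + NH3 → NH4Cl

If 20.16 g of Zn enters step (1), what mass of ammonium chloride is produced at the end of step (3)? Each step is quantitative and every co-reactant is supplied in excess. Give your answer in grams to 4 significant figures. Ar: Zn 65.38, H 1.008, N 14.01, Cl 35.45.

11.00 g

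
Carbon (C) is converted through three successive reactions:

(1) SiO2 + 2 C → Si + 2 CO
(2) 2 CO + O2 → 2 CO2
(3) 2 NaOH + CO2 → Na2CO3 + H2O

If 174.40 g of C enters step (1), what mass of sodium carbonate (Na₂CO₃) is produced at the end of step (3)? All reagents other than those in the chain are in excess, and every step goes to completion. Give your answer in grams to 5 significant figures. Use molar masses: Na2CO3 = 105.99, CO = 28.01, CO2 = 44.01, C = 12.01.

1539.1 g

n(C) = 174.40 / 12.01 = 14.5212 mol.
Reaction (1): C→CO ratio 2:2 ⇒ n(CO) = 14.5212 mol.
Reaction (2): CO→CO2 ratio 2:2 ⇒ n(CO2) = 14.5212 mol.
Reaction (3): CO2→Na2CO3 ratio 1:1 ⇒ n(Na2CO3) = 14.5212 mol.
Mass of Na2CO3 = 14.5212 × 105.99 = 1539.11 g.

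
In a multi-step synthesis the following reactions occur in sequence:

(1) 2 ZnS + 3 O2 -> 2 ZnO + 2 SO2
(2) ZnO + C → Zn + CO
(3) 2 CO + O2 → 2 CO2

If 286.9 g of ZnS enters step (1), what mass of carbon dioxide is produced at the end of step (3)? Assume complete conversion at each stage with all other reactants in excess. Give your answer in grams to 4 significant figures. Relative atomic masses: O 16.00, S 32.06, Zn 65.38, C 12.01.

129.6 g

M(ZnS) = 65.38 + 32.06 = 97.44 g/mol.
M(CO2) = 12.01 + 2(16.00) = 44.01 g/mol.
n(ZnS) = 286.9 / 97.44 = 2.9444 mol.
Reaction (1): ZnS→ZnO ratio 2:2 ⇒ n(ZnO) = 2.9444 mol.
Reaction (2): ZnO→CO ratio 1:1 ⇒ n(CO) = 2.9444 mol.
Reaction (3): CO→CO2 ratio 2:2 ⇒ n(CO2) = 2.9444 mol.
Mass of CO2 = 2.9444 × 44.01 = 129.58 g.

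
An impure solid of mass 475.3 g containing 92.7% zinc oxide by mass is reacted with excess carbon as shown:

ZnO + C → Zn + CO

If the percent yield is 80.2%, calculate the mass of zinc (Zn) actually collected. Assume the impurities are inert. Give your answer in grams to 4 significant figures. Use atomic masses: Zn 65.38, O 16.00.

283.9 g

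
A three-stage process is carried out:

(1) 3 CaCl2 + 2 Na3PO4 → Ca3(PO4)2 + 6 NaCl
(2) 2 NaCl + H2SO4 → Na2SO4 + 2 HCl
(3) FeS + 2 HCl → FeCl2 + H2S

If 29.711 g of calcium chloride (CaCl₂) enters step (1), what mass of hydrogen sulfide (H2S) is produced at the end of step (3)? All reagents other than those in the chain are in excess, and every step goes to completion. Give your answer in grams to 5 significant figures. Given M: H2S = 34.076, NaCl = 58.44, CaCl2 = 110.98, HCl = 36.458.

9.1227 g

n(CaCl2) = 29.711 / 110.98 = 0.267715 mol.
Reaction (1): CaCl2→NaCl ratio 3:6 ⇒ n(NaCl) = 0.535430 mol.
Reaction (2): NaCl→HCl ratio 2:2 ⇒ n(HCl) = 0.535430 mol.
Reaction (3): HCl→H2S ratio 2:1 ⇒ n(H2S) = 0.267715 mol.
Mass of H2S = 0.267715 × 34.076 = 9.12265 g.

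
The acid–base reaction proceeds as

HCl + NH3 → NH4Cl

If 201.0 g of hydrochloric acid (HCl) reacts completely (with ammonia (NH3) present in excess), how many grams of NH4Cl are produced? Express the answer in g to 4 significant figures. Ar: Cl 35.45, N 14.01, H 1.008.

M(HCl) = 1.008 + 35.45 = 36.458 g/mol.
M(NH4Cl) = 14.01 + 4(1.008) + 35.45 = 53.492 g/mol.
n(HCl) = 201.00 g / 36.458 g/mol = 5.5132 mol.
From the equation the HCl:NH4Cl mole ratio is 1:1, so n(NH4Cl) = 5.5132 × 1/1 = 5.5132 mol.
Mass of NH4Cl = 5.5132 mol × 53.492 g/mol = 294.91 g.

294.9 g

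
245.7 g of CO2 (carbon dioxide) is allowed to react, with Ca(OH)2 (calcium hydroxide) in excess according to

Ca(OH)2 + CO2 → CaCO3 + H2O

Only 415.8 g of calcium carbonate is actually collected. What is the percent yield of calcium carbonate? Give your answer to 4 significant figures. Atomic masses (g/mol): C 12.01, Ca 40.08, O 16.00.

74.41 %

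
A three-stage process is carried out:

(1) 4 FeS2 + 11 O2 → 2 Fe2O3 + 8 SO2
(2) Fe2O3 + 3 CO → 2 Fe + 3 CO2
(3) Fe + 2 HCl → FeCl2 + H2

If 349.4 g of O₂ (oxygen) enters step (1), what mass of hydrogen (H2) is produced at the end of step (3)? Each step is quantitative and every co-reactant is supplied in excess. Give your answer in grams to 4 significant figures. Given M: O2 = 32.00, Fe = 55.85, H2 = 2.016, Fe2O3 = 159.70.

n(O2) = 349.4 / 32.00 = 10.919 mol.
Reaction (1): O2→Fe2O3 ratio 11:2 ⇒ n(Fe2O3) = 1.9852 mol.
Reaction (2): Fe2O3→Fe ratio 1:2 ⇒ n(Fe) = 3.9705 mol.
Reaction (3): Fe→H2 ratio 1:1 ⇒ n(H2) = 3.9705 mol.
Mass of H2 = 3.9705 × 2.016 = 8.0044 g.

8.004 g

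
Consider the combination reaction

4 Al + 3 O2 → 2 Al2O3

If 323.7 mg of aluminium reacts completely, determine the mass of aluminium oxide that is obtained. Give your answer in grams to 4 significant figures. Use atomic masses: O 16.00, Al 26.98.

0.6116 g

M(Al) = 26.98 g/mol.
M(Al2O3) = 2(26.98) + 3(16.00) = 101.96 g/mol.
Convert: 323.7 mg = 0.32370 g.
n(Al) = 0.32370 g / 26.98 g/mol = 0.011998 mol.
From the equation the Al:Al2O3 mole ratio is 4:2, so n(Al2O3) = 0.011998 × 2/4 = 0.0059989 mol.
Mass of Al2O3 = 0.0059989 mol × 101.96 g/mol = 0.61165 g.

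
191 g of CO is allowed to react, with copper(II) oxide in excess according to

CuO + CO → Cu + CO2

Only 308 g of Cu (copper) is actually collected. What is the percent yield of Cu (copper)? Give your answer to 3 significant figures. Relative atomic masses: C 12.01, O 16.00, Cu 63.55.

M(CO) = 12.01 + 16.00 = 28.01 g/mol.
M(Cu) = 63.55 g/mol.
n(CO) = 191.0 g / 28.01 g/mol = 6.819 mol.
From the equation the CO:Cu mole ratio is 1:1, so n(Cu) = 6.819 × 1/1 = 6.819 mol.
Mass of Cu = 6.819 mol × 63.55 g/mol = 433.3 g.
This is the theoretical yield. Percent yield = 308 g / 433.3 g × 100% = 71.07%.

71.1 %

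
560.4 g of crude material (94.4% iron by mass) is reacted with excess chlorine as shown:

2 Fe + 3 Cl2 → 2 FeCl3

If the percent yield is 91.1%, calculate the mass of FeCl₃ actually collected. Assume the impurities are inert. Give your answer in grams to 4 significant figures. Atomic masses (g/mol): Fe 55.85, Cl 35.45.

Pure Fe available = 560.4 g × 0.944 = 529.02 g.
M(Fe) = 55.85 g/mol.
M(FeCl3) = 55.85 + 3(35.45) = 162.20 g/mol.
n(Fe) = 529.02 g / 55.85 g/mol = 9.4721 mol.
From the equation the Fe:FeCl3 mole ratio is 2:2, so n(FeCl3) = 9.4721 × 2/2 = 9.4721 mol.
Mass of FeCl3 = 9.4721 mol × 162.20 g/mol = 1536.4 g.
Actual mass collected = 1536.4 g × 0.911 = 1399.6 g.

1400 g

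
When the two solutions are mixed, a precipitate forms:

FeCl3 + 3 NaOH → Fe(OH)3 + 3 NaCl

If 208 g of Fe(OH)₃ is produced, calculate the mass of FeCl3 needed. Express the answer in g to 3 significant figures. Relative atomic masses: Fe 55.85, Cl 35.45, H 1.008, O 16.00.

M(Fe(OH)3) = 55.85 + 3(16.00) + 3(1.008) = 106.874 g/mol.
M(FeCl3) = 55.85 + 3(35.45) = 162.20 g/mol.
n(Fe(OH)3) = 208.0 g / 106.874 g/mol = 1.946 mol.
From the equation the Fe(OH)3:FeCl3 mole ratio is 1:1, so n(FeCl3) = 1.946 × 1/1 = 1.946 mol.
Mass of FeCl3 = 1.946 mol × 162.20 g/mol = 315.7 g.

316 g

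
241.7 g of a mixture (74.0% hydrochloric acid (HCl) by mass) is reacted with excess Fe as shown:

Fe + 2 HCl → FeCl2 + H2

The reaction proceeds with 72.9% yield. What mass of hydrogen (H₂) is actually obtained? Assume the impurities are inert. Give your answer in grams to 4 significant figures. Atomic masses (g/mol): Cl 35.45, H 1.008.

3.605 g

Pure HCl available = 241.7 g × 0.740 = 178.86 g.
M(HCl) = 1.008 + 35.45 = 36.458 g/mol.
M(H2) = 2(1.008) = 2.016 g/mol.
n(HCl) = 178.86 g / 36.458 g/mol = 4.9059 mol.
From the equation the HCl:H2 mole ratio is 2:1, so n(H2) = 4.9059 × 1/2 = 2.4529 mol.
Mass of H2 = 2.4529 mol × 2.016 g/mol = 4.9451 g.
Actual mass collected = 4.9451 g × 0.729 = 3.6050 g.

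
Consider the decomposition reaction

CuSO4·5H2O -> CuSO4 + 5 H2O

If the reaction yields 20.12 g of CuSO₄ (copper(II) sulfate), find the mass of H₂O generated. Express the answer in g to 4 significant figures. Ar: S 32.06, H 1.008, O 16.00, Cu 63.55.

11.36 g

M(CuSO4) = 63.55 + 32.06 + 4(16.00) = 159.61 g/mol.
M(H2O) = 2(1.008) + 16.00 = 18.016 g/mol.
n(CuSO4) = 20.120 g / 159.61 g/mol = 0.12606 mol.
From the equation the CuSO4:H2O mole ratio is 1:5, so n(H2O) = 0.12606 × 5/1 = 0.63029 mol.
Mass of H2O = 0.63029 mol × 18.016 g/mol = 11.355 g.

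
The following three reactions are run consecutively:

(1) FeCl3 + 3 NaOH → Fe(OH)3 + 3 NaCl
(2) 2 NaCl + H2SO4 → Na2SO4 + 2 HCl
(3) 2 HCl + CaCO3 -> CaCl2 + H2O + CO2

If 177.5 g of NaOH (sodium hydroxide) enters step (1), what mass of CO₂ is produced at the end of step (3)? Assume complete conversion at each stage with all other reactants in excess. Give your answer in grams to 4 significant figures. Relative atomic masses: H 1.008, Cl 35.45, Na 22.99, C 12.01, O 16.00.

97.65 g

M(NaOH) = 22.99 + 16.00 + 1.008 = 39.998 g/mol.
M(CO2) = 12.01 + 2(16.00) = 44.01 g/mol.
n(NaOH) = 177.5 / 39.998 = 4.4377 mol.
Reaction (1): NaOH→NaCl ratio 3:3 ⇒ n(NaCl) = 4.4377 mol.
Reaction (2): NaCl→HCl ratio 2:2 ⇒ n(HCl) = 4.4377 mol.
Reaction (3): HCl→CO2 ratio 2:1 ⇒ n(CO2) = 2.2189 mol.
Mass of CO2 = 2.2189 × 44.01 = 97.652 g.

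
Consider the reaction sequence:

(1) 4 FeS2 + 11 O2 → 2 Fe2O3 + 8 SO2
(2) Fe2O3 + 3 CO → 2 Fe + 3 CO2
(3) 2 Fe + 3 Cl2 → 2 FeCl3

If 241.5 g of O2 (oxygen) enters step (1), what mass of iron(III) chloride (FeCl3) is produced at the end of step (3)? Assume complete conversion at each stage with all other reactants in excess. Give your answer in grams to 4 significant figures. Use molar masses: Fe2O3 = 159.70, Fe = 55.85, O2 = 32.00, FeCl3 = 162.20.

n(O2) = 241.5 / 32.00 = 7.5469 mol.
Reaction (1): O2→Fe2O3 ratio 11:2 ⇒ n(Fe2O3) = 1.3722 mol.
Reaction (2): Fe2O3→Fe ratio 1:2 ⇒ n(Fe) = 2.7443 mol.
Reaction (3): Fe→FeCl3 ratio 2:2 ⇒ n(FeCl3) = 2.7443 mol.
Mass of FeCl3 = 2.7443 × 162.20 = 445.13 g.

445.1 g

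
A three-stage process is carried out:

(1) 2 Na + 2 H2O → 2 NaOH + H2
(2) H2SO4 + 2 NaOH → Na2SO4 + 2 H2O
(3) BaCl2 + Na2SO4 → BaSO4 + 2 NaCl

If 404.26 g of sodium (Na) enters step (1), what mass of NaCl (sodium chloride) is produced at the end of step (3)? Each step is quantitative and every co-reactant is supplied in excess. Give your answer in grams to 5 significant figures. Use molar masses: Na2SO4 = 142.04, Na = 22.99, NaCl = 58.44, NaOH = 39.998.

n(Na) = 404.26 / 22.99 = 17.5842 mol.
Reaction (1): Na→NaOH ratio 2:2 ⇒ n(NaOH) = 17.5842 mol.
Reaction (2): NaOH→Na2SO4 ratio 2:1 ⇒ n(Na2SO4) = 8.79208 mol.
Reaction (3): Na2SO4→NaCl ratio 1:2 ⇒ n(NaCl) = 17.5842 mol.
Mass of NaCl = 17.5842 × 58.44 = 1027.62 g.

1027.6 g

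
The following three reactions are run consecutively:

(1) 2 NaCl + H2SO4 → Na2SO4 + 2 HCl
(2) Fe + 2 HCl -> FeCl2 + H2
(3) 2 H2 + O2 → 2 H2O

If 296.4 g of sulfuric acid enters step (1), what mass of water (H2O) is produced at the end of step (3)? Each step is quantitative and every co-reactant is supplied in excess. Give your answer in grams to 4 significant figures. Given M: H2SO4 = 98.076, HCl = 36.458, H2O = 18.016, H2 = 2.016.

54.45 g

n(H2SO4) = 296.4 / 98.076 = 3.0221 mol.
Reaction (1): H2SO4→HCl ratio 1:2 ⇒ n(HCl) = 6.0443 mol.
Reaction (2): HCl→H2 ratio 2:1 ⇒ n(H2) = 3.0221 mol.
Reaction (3): H2→H2O ratio 2:2 ⇒ n(H2O) = 3.0221 mol.
Mass of H2O = 3.0221 × 18.016 = 54.447 g.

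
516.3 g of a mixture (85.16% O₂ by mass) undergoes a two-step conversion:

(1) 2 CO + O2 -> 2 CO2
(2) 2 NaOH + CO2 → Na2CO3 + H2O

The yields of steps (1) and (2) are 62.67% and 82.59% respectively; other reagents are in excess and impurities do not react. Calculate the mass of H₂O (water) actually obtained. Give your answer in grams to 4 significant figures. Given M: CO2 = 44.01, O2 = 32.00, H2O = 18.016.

256.2 g

Pure O2 = 516.3 × 0.8516 = 439.68 g.
n(O2) = 439.68 / 32.00 = 13.740 mol.
Step 1 (O2:CO2 = 1:2): theoretical n(CO2) = 27.480 mol; at 62.67% yield, n(CO2) = 17.222 mol.
Step 2 (CO2:H2O = 1:1): theoretical n(H2O) = 17.222 mol, so theoretical mass = 17.222 × 18.016 = 310.27 g.
At 82.59% yield, actual mass of H2O = 310.27 × 0.8259 = 256.25 g.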